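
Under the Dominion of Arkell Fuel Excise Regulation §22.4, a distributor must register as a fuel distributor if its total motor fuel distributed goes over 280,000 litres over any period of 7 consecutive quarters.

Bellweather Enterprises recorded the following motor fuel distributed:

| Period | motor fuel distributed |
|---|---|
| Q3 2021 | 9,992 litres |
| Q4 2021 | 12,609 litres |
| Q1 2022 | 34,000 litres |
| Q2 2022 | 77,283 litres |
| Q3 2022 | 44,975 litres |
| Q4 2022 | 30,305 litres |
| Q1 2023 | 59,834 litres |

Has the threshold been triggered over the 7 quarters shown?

No

Total motor fuel distributed: 9,992 litres + 12,609 litres + 34,000 litres + 77,283 litres + 44,975 litres + 30,305 litres + 59,834 litres = 268,998 litres.
268,998 litres ≤ 280,000 litres, so the threshold is not exceeded.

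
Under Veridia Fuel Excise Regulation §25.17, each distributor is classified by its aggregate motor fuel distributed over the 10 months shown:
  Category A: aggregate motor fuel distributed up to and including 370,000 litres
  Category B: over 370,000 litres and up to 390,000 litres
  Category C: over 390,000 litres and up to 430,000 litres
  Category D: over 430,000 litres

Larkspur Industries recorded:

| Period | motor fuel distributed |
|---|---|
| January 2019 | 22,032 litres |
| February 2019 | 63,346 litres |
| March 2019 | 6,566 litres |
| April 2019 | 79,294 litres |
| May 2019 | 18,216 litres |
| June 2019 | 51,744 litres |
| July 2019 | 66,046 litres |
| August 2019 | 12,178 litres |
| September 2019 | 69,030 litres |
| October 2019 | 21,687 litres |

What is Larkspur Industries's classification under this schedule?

Category C

Aggregate motor fuel distributed: 22,032 litres + 63,346 litres + 6,566 litres + 79,294 litres + 18,216 litres + 51,744 litres + 66,046 litres + 12,178 litres + 69,030 litres + 21,687 litres = 410,139 litres.
390,000 litres < 410,139 litres ≤ 430,000 litres, so Category C applies.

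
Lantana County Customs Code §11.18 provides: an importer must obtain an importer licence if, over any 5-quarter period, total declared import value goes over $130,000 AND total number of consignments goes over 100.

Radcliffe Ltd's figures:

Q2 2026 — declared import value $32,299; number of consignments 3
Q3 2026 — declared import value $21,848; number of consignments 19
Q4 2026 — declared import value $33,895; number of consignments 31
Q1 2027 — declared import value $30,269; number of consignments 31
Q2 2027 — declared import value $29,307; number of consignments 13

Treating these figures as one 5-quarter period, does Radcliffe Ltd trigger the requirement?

Total declared import value: $32,299 + $21,848 + $33,895 + $30,269 + $29,307 = $147,618 (> $130,000).
Total number of consignments: 3 + 19 + 31 + 31 + 13 = 97 (≤ 100).
The test is 'and': the rule requires both, and at least one is not exceeded.

No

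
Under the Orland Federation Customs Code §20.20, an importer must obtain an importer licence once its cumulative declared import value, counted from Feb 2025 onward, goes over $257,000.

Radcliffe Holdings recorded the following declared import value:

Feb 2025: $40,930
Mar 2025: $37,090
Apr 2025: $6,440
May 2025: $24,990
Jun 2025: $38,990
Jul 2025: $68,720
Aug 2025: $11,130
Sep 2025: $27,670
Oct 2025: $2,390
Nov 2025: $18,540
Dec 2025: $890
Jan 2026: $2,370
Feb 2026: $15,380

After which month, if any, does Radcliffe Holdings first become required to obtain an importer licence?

Oct 2025

Through Feb 2025: $40,930
Through Mar 2025: $78,020
Through Apr 2025: $84,460
Through May 2025: $109,450
Through Jun 2025: $148,440
Through Jul 2025: $217,160
Through Aug 2025: $228,290
Through Sep 2025: $255,960
Through Oct 2025: $258,350 ← exceeds threshold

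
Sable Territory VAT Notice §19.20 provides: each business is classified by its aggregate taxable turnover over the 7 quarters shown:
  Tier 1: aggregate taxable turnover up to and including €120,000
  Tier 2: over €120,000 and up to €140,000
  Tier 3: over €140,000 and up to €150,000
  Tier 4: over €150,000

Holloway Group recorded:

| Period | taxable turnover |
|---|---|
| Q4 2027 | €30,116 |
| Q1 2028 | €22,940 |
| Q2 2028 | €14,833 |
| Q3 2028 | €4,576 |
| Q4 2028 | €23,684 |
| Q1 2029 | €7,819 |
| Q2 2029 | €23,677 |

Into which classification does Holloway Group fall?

Aggregate taxable turnover: €30,116 + €22,940 + €14,833 + €4,576 + €23,684 + €7,819 + €23,677 = €127,645.
€120,000 < €127,645 ≤ €140,000, so Tier 2 applies.

Tier 2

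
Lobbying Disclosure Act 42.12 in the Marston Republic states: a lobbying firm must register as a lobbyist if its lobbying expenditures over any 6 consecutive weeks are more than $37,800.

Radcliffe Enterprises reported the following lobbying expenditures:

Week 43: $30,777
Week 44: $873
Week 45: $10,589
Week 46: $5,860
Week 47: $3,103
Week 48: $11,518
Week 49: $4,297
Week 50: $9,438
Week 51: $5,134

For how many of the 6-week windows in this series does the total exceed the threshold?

Week 43–Week 48: $30,777 + $873 + $10,589 + $5,860 + $3,103 + $11,518 = $62,720 (over)
Week 44–Week 49: $873 + $10,589 + $5,860 + $3,103 + $11,518 + $4,297 = $36,240 (under)
Week 45–Week 50: $10,589 + $5,860 + $3,103 + $11,518 + $4,297 + $9,438 = $44,805 (over)
Week 46–Week 51: $5,860 + $3,103 + $11,518 + $4,297 + $9,438 + $5,134 = $39,350 (over)
3 windows exceed the threshold.

3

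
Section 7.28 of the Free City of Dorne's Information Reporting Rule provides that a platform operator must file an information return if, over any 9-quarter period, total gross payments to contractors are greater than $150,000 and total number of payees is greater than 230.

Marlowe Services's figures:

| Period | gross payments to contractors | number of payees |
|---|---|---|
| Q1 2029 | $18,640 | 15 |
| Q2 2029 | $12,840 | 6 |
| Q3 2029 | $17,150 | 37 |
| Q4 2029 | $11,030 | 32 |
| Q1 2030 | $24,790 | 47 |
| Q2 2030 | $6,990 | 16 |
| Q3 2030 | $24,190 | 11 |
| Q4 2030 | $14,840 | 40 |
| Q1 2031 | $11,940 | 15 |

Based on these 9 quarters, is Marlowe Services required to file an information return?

No

Total gross payments to contractors: $18,640 + $12,840 + $17,150 + $11,030 + $24,790 + $6,990 + $24,190 + $14,840 + $11,940 = $142,410 (≤ $150,000).
Total number of payees: 15 + 6 + 37 + 32 + 47 + 16 + 11 + 40 + 15 = 219 (≤ 230).
The test is 'and': the rule requires both, and at least one is not exceeded.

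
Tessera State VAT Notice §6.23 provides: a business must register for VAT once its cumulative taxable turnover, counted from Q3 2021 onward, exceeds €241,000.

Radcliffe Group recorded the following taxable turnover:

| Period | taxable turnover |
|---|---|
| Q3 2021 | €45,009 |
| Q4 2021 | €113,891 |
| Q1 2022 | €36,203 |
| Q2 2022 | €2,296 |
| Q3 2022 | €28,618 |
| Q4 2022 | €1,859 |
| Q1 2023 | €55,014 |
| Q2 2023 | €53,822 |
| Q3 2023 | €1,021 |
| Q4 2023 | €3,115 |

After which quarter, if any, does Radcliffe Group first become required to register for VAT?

Q1 2023

Through Q3 2021: €45,009
Through Q4 2021: €158,900
Through Q1 2022: €195,103
Through Q2 2022: €197,399
Through Q3 2022: €226,017
Through Q4 2022: €227,876
Through Q1 2023: €282,890 ← exceeds threshold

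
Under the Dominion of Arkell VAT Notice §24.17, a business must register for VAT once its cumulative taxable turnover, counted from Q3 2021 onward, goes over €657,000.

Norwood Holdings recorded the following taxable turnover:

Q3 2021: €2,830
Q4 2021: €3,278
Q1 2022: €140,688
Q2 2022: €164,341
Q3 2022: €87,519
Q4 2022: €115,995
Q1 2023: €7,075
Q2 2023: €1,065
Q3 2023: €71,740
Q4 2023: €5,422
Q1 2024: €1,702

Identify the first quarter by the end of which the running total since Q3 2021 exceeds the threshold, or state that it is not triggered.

Not triggered

Through Q3 2021: €2,830
Through Q4 2021: €6,108
Through Q1 2022: €146,796
Through Q2 2022: €311,137
Through Q3 2022: €398,656
Through Q4 2022: €514,651
Through Q1 2023: €521,726
Through Q2 2023: €522,791
Through Q3 2023: €594,531
Through Q4 2023: €599,953
Through Q1 2024: €601,655
Final cumulative total €601,655 ≤ €657,000; the threshold is never exceeded.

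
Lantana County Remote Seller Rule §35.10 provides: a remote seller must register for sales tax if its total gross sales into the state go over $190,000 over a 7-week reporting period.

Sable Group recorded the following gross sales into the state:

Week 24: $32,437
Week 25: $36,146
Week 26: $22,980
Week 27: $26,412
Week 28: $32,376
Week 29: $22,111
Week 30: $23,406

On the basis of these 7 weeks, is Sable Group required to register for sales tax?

Yes

Total gross sales into the state: $32,437 + $36,146 + $22,980 + $26,412 + $32,376 + $22,111 + $23,406 = $195,868.
$195,868 > $190,000, so the threshold is exceeded.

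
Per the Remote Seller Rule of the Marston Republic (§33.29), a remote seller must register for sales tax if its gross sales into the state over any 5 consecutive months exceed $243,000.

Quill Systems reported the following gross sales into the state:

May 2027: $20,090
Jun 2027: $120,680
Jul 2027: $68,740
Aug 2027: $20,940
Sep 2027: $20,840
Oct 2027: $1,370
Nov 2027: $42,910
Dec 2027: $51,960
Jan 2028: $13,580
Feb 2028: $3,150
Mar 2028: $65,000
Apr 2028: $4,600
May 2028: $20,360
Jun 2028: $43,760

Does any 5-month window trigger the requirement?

Yes

May 2027–Sep 2027: $20,090 + $120,680 + $68,740 + $20,940 + $20,840 = $251,290 (over)
Jun 2027–Oct 2027: $120,680 + $68,740 + $20,940 + $20,840 + $1,370 = $232,570 (under)
Jul 2027–Nov 2027: $68,740 + $20,940 + $20,840 + $1,370 + $42,910 = $154,800 (under)
Aug 2027–Dec 2027: $20,940 + $20,840 + $1,370 + $42,910 + $51,960 = $138,020 (under)
Sep 2027–Jan 2028: $20,840 + $1,370 + $42,910 + $51,960 + $13,580 = $130,660 (under)
Oct 2027–Feb 2028: $1,370 + $42,910 + $51,960 + $13,580 + $3,150 = $112,970 (under)
Nov 2027–Mar 2028: $42,910 + $51,960 + $13,580 + $3,150 + $65,000 = $176,600 (under)
Dec 2027–Apr 2028: $51,960 + $13,580 + $3,150 + $65,000 + $4,600 = $138,290 (under)
Jan 2028–May 2028: $13,580 + $3,150 + $65,000 + $4,600 + $20,360 = $106,690 (under)
Feb 2028–Jun 2028: $3,150 + $65,000 + $4,600 + $20,360 + $43,760 = $136,870 (under)
At least one window exceeds $243,000.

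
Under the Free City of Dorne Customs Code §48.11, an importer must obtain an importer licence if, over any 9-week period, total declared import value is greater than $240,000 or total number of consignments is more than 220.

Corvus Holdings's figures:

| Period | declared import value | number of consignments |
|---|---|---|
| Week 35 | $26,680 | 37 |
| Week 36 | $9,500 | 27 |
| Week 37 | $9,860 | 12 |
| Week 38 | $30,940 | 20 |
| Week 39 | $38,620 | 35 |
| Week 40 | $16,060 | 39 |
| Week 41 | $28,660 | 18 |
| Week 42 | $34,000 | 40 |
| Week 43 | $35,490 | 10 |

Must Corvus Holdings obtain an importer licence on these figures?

Yes

Total declared import value: $26,680 + $9,500 + $9,860 + $30,940 + $38,620 + $16,060 + $28,660 + $34,000 + $35,490 = $229,810 (≤ $240,000).
Total number of consignments: 37 + 27 + 12 + 20 + 35 + 39 + 18 + 40 + 10 = 238 (> 220).
The test is 'or': at least one threshold is exceeded.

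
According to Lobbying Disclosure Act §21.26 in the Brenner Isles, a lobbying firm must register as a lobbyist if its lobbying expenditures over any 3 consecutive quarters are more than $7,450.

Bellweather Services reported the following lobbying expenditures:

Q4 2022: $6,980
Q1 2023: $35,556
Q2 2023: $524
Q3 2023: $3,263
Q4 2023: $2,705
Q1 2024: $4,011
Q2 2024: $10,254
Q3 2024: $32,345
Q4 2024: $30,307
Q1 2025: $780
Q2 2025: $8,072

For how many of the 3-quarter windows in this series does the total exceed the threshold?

Q4 2022–Q2 2023: $6,980 + $35,556 + $524 = $43,060 (over)
Q1 2023–Q3 2023: $35,556 + $524 + $3,263 = $39,343 (over)
Q2 2023–Q4 2023: $524 + $3,263 + $2,705 = $6,492 (under)
Q3 2023–Q1 2024: $3,263 + $2,705 + $4,011 = $9,979 (over)
Q4 2023–Q2 2024: $2,705 + $4,011 + $10,254 = $16,970 (over)
Q1 2024–Q3 2024: $4,011 + $10,254 + $32,345 = $46,610 (over)
Q2 2024–Q4 2024: $10,254 + $32,345 + $30,307 = $72,906 (over)
Q3 2024–Q1 2025: $32,345 + $30,307 + $780 = $63,432 (over)
Q4 2024–Q2 2025: $30,307 + $780 + $8,072 = $39,159 (over)
8 windows exceed the threshold.

8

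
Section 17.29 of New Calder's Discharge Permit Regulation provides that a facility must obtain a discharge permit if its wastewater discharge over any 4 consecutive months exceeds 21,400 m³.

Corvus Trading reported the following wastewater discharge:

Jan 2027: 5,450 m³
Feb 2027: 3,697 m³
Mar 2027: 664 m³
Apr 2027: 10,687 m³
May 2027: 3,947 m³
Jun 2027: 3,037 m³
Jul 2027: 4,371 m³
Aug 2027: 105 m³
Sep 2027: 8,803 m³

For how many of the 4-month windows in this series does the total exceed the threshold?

1

Jan 2027–Apr 2027: 5,450 m³ + 3,697 m³ + 664 m³ + 10,687 m³ = 20,498 m³ (under)
Feb 2027–May 2027: 3,697 m³ + 664 m³ + 10,687 m³ + 3,947 m³ = 18,995 m³ (under)
Mar 2027–Jun 2027: 664 m³ + 10,687 m³ + 3,947 m³ + 3,037 m³ = 18,335 m³ (under)
Apr 2027–Jul 2027: 10,687 m³ + 3,947 m³ + 3,037 m³ + 4,371 m³ = 22,042 m³ (over)
May 2027–Aug 2027: 3,947 m³ + 3,037 m³ + 4,371 m³ + 105 m³ = 11,460 m³ (under)
Jun 2027–Sep 2027: 3,037 m³ + 4,371 m³ + 105 m³ + 8,803 m³ = 16,316 m³ (under)
1 window exceeds the threshold.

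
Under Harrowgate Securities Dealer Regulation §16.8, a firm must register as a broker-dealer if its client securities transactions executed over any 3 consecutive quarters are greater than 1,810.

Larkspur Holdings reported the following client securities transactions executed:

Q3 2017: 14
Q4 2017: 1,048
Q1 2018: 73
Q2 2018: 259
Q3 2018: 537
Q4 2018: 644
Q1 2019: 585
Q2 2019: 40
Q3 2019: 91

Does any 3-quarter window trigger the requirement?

No

Q3 2017–Q1 2018: 14 + 1,048 + 73 = 1,135 (under)
Q4 2017–Q2 2018: 1,048 + 73 + 259 = 1,380 (under)
Q1 2018–Q3 2018: 73 + 259 + 537 = 869 (under)
Q2 2018–Q4 2018: 259 + 537 + 644 = 1,440 (under)
Q3 2018–Q1 2019: 537 + 644 + 585 = 1,766 (under)
Q4 2018–Q2 2019: 644 + 585 + 40 = 1,269 (under)
Q1 2019–Q3 2019: 585 + 40 + 91 = 716 (under)
No window exceeds 1,810.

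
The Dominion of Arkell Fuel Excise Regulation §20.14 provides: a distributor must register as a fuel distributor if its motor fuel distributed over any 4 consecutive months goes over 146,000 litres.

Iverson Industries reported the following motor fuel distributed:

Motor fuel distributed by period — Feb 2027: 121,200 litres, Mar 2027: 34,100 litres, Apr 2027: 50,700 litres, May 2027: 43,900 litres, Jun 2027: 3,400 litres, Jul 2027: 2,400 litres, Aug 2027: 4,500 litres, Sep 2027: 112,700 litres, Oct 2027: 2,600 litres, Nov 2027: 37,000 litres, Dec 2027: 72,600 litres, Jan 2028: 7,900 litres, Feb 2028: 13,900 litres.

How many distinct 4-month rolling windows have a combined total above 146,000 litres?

Feb 2027–May 2027: 121,200 litres + 34,100 litres + 50,700 litres + 43,900 litres = 249,900 litres (over)
Mar 2027–Jun 2027: 34,100 litres + 50,700 litres + 43,900 litres + 3,400 litres = 132,100 litres (under)
Apr 2027–Jul 2027: 50,700 litres + 43,900 litres + 3,400 litres + 2,400 litres = 100,400 litres (under)
May 2027–Aug 2027: 43,900 litres + 3,400 litres + 2,400 litres + 4,500 litres = 54,200 litres (under)
Jun 2027–Sep 2027: 3,400 litres + 2,400 litres + 4,500 litres + 112,700 litres = 123,000 litres (under)
Jul 2027–Oct 2027: 2,400 litres + 4,500 litres + 112,700 litres + 2,600 litres = 122,200 litres (under)
Aug 2027–Nov 2027: 4,500 litres + 112,700 litres + 2,600 litres + 37,000 litres = 156,800 litres (over)
Sep 2027–Dec 2027: 112,700 litres + 2,600 litres + 37,000 litres + 72,600 litres = 224,900 litres (over)
Oct 2027–Jan 2028: 2,600 litres + 37,000 litres + 72,600 litres + 7,900 litres = 120,100 litres (under)
Nov 2027–Feb 2028: 37,000 litres + 72,600 litres + 7,900 litres + 13,900 litres = 131,400 litres (under)
3 windows exceed the threshold.

3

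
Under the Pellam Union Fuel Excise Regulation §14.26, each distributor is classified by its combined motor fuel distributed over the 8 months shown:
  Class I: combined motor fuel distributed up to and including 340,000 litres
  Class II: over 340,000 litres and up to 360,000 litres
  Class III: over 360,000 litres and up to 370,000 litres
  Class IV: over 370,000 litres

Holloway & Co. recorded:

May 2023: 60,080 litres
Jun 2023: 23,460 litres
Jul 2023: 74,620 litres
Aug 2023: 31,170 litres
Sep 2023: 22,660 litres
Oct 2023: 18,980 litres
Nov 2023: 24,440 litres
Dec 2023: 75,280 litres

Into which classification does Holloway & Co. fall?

Class I

Combined motor fuel distributed: 60,080 litres + 23,460 litres + 74,620 litres + 31,170 litres + 22,660 litres + 18,980 litres + 24,440 litres + 75,280 litres = 330,690 litres.
330,690 litres ≤ 340,000 litres, so Class I applies.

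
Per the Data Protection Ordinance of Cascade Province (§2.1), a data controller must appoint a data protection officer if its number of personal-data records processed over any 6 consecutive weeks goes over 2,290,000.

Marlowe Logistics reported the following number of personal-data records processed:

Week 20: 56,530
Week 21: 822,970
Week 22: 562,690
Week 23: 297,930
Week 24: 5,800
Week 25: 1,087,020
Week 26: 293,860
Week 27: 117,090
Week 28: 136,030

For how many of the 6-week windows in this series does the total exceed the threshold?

3

Week 20–Week 25: 56,530 + 822,970 + 562,690 + 297,930 + 5,800 + 1,087,020 = 2,832,940 (over)
Week 21–Week 26: 822,970 + 562,690 + 297,930 + 5,800 + 1,087,020 + 293,860 = 3,070,270 (over)
Week 22–Week 27: 562,690 + 297,930 + 5,800 + 1,087,020 + 293,860 + 117,090 = 2,364,390 (over)
Week 23–Week 28: 297,930 + 5,800 + 1,087,020 + 293,860 + 117,090 + 136,030 = 1,937,730 (under)
3 windows exceed the threshold.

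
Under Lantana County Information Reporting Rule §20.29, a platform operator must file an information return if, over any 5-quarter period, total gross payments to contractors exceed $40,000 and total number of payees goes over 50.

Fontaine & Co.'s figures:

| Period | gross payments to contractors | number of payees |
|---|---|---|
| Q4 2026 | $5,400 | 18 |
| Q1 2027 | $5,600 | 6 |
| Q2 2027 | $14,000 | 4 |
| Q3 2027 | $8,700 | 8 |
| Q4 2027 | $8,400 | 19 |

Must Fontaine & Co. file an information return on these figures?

Total gross payments to contractors: $5,400 + $5,600 + $14,000 + $8,700 + $8,400 = $42,100 (> $40,000).
Total number of payees: 18 + 6 + 4 + 8 + 19 = 55 (> 50).
The test is 'and': both thresholds are exceeded.

Yes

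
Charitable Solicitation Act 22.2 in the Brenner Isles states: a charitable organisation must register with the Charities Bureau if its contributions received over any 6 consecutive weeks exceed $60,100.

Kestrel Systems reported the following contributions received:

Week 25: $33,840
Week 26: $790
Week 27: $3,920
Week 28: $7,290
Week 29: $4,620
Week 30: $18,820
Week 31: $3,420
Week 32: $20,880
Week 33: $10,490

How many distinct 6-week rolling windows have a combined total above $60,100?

Week 25–Week 30: $33,840 + $790 + $3,920 + $7,290 + $4,620 + $18,820 = $69,280 (over)
Week 26–Week 31: $790 + $3,920 + $7,290 + $4,620 + $18,820 + $3,420 = $38,860 (under)
Week 27–Week 32: $3,920 + $7,290 + $4,620 + $18,820 + $3,420 + $20,880 = $58,950 (under)
Week 28–Week 33: $7,290 + $4,620 + $18,820 + $3,420 + $20,880 + $10,490 = $65,520 (over)
2 windows exceed the threshold.

2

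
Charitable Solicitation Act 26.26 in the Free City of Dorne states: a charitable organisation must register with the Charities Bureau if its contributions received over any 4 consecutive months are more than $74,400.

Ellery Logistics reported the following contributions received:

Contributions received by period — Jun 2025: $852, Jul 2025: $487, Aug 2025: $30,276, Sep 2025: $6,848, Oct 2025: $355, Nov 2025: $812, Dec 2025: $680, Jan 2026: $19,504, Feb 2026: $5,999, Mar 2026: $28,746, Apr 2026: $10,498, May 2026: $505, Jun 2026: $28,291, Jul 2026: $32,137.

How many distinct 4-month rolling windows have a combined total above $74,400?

Jun 2025–Sep 2025: $852 + $487 + $30,276 + $6,848 = $38,463 (under)
Jul 2025–Oct 2025: $487 + $30,276 + $6,848 + $355 = $37,966 (under)
Aug 2025–Nov 2025: $30,276 + $6,848 + $355 + $812 = $38,291 (under)
Sep 2025–Dec 2025: $6,848 + $355 + $812 + $680 = $8,695 (under)
Oct 2025–Jan 2026: $355 + $812 + $680 + $19,504 = $21,351 (under)
Nov 2025–Feb 2026: $812 + $680 + $19,504 + $5,999 = $26,995 (under)
Dec 2025–Mar 2026: $680 + $19,504 + $5,999 + $28,746 = $54,929 (under)
Jan 2026–Apr 2026: $19,504 + $5,999 + $28,746 + $10,498 = $64,747 (under)
Feb 2026–May 2026: $5,999 + $28,746 + $10,498 + $505 = $45,748 (under)
Mar 2026–Jun 2026: $28,746 + $10,498 + $505 + $28,291 = $68,040 (under)
Apr 2026–Jul 2026: $10,498 + $505 + $28,291 + $32,137 = $71,431 (under)
0 windows exceed the threshold.

0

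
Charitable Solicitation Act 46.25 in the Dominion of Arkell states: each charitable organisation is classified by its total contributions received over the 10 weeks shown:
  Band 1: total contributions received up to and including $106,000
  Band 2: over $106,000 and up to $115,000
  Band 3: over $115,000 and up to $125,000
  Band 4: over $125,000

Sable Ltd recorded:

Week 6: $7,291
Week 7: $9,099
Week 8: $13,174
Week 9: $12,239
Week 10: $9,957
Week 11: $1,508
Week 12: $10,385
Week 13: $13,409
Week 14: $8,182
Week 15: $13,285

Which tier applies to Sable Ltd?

Total contributions received: $7,291 + $9,099 + $13,174 + $12,239 + $9,957 + $1,508 + $10,385 + $13,409 + $8,182 + $13,285 = $98,529.
$98,529 ≤ $106,000, so Band 1 applies.

Band 1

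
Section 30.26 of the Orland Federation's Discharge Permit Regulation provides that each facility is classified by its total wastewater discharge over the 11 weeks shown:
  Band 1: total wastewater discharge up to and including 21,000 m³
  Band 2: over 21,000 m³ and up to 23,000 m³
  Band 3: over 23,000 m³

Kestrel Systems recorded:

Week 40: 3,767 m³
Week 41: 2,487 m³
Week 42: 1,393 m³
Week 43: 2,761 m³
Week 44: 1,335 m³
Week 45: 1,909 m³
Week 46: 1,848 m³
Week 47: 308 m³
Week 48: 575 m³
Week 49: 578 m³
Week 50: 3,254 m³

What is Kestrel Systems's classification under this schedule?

Total wastewater discharge: 3,767 m³ + 2,487 m³ + 1,393 m³ + 2,761 m³ + 1,335 m³ + 1,909 m³ + 1,848 m³ + 308 m³ + 575 m³ + 578 m³ + 3,254 m³ = 20,215 m³.
20,215 m³ ≤ 21,000 m³, so Band 1 applies.

Band 1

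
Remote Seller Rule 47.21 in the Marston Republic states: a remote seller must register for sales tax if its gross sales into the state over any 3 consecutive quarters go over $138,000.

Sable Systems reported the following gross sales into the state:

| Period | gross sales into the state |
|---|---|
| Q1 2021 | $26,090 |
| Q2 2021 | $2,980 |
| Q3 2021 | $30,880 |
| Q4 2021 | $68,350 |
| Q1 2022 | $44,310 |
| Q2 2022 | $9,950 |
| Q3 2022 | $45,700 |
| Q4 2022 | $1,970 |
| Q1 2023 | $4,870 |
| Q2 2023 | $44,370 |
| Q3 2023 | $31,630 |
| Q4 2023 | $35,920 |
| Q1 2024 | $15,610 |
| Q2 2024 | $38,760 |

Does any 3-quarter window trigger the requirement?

Q1 2021–Q3 2021: $26,090 + $2,980 + $30,880 = $59,950 (under)
Q2 2021–Q4 2021: $2,980 + $30,880 + $68,350 = $102,210 (under)
Q3 2021–Q1 2022: $30,880 + $68,350 + $44,310 = $143,540 (over)
Q4 2021–Q2 2022: $68,350 + $44,310 + $9,950 = $122,610 (under)
Q1 2022–Q3 2022: $44,310 + $9,950 + $45,700 = $99,960 (under)
Q2 2022–Q4 2022: $9,950 + $45,700 + $1,970 = $57,620 (under)
Q3 2022–Q1 2023: $45,700 + $1,970 + $4,870 = $52,540 (under)
Q4 2022–Q2 2023: $1,970 + $4,870 + $44,370 = $51,210 (under)
Q1 2023–Q3 2023: $4,870 + $44,370 + $31,630 = $80,870 (under)
Q2 2023–Q4 2023: $44,370 + $31,630 + $35,920 = $111,920 (under)
Q3 2023–Q1 2024: $31,630 + $35,920 + $15,610 = $83,160 (under)
Q4 2023–Q2 2024: $35,920 + $15,610 + $38,760 = $90,290 (under)
At least one window exceeds $138,000.

Yes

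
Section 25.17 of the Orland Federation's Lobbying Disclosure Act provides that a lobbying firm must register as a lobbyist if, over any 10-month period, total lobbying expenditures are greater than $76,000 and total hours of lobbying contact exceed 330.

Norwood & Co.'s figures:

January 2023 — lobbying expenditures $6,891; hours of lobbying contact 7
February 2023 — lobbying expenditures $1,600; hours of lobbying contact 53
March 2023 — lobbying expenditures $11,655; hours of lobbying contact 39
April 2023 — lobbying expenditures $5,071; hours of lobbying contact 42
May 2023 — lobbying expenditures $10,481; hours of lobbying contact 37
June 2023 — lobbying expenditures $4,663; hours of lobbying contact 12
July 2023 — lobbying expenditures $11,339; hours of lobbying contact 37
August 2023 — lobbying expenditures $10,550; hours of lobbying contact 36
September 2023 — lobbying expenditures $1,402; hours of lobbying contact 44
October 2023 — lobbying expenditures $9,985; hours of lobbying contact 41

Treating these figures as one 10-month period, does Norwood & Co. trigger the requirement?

Total lobbying expenditures: $6,891 + $1,600 + $11,655 + $5,071 + $10,481 + $4,663 + $11,339 + $10,550 + $1,402 + $9,985 = $73,637 (≤ $76,000).
Total hours of lobbying contact: 7 + 53 + 39 + 42 + 37 + 12 + 37 + 36 + 44 + 41 = 348 (> 330).
The test is 'and': the rule requires both, and at least one is not exceeded.

No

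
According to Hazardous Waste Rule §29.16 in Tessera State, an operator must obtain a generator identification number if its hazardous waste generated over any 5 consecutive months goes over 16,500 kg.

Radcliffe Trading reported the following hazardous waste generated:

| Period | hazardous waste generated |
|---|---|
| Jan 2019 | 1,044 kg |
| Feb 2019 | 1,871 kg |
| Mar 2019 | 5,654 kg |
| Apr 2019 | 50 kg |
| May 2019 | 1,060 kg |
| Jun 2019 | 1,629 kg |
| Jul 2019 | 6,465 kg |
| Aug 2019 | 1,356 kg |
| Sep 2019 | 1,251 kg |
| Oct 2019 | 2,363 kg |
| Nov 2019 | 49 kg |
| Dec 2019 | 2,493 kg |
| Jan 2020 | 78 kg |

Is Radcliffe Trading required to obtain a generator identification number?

Jan 2019–May 2019: 1,044 kg + 1,871 kg + 5,654 kg + 50 kg + 1,060 kg = 9,679 kg (under)
Feb 2019–Jun 2019: 1,871 kg + 5,654 kg + 50 kg + 1,060 kg + 1,629 kg = 10,264 kg (under)
Mar 2019–Jul 2019: 5,654 kg + 50 kg + 1,060 kg + 1,629 kg + 6,465 kg = 14,858 kg (under)
Apr 2019–Aug 2019: 50 kg + 1,060 kg + 1,629 kg + 6,465 kg + 1,356 kg = 10,560 kg (under)
May 2019–Sep 2019: 1,060 kg + 1,629 kg + 6,465 kg + 1,356 kg + 1,251 kg = 11,761 kg (under)
Jun 2019–Oct 2019: 1,629 kg + 6,465 kg + 1,356 kg + 1,251 kg + 2,363 kg = 13,064 kg (under)
Jul 2019–Nov 2019: 6,465 kg + 1,356 kg + 1,251 kg + 2,363 kg + 49 kg = 11,484 kg (under)
Aug 2019–Dec 2019: 1,356 kg + 1,251 kg + 2,363 kg + 49 kg + 2,493 kg = 7,512 kg (under)
Sep 2019–Jan 2020: 1,251 kg + 2,363 kg + 49 kg + 2,493 kg + 78 kg = 6,234 kg (under)
No window exceeds 16,500 kg.

No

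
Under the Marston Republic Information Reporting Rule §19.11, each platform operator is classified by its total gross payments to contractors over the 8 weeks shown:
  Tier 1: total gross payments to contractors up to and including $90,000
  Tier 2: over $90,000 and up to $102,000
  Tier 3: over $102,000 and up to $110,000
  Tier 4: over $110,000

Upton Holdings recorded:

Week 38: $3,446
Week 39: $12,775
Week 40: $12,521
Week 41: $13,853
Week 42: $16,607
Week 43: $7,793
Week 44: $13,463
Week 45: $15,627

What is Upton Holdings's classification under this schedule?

Tier 2

Total gross payments to contractors: $3,446 + $12,775 + $12,521 + $13,853 + $16,607 + $7,793 + $13,463 + $15,627 = $96,085.
$90,000 < $96,085 ≤ $102,000, so Tier 2 applies.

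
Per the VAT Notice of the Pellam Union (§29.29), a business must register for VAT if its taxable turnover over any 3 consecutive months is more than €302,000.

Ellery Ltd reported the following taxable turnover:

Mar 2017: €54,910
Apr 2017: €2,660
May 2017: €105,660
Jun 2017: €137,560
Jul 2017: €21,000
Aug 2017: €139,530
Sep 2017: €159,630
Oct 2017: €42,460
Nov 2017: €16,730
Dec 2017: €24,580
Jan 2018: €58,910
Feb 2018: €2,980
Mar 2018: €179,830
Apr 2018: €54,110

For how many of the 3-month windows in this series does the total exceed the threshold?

Mar 2017–May 2017: €54,910 + €2,660 + €105,660 = €163,230 (under)
Apr 2017–Jun 2017: €2,660 + €105,660 + €137,560 = €245,880 (under)
May 2017–Jul 2017: €105,660 + €137,560 + €21,000 = €264,220 (under)
Jun 2017–Aug 2017: €137,560 + €21,000 + €139,530 = €298,090 (under)
Jul 2017–Sep 2017: €21,000 + €139,530 + €159,630 = €320,160 (over)
Aug 2017–Oct 2017: €139,530 + €159,630 + €42,460 = €341,620 (over)
Sep 2017–Nov 2017: €159,630 + €42,460 + €16,730 = €218,820 (under)
Oct 2017–Dec 2017: €42,460 + €16,730 + €24,580 = €83,770 (under)
Nov 2017–Jan 2018: €16,730 + €24,580 + €58,910 = €100,220 (under)
Dec 2017–Feb 2018: €24,580 + €58,910 + €2,980 = €86,470 (under)
Jan 2018–Mar 2018: €58,910 + €2,980 + €179,830 = €241,720 (under)
Feb 2018–Apr 2018: €2,980 + €179,830 + €54,110 = €236,920 (under)
2 windows exceed the threshold.

2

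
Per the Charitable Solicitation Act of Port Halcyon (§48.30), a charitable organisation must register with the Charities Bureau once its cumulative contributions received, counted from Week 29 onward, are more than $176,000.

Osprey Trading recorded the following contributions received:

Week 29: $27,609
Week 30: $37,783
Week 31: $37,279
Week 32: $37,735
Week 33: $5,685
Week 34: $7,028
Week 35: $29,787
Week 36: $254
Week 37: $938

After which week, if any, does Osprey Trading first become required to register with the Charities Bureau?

Through Week 29: $27,609
Through Week 30: $65,392
Through Week 31: $102,671
Through Week 32: $140,406
Through Week 33: $146,091
Through Week 34: $153,119
Through Week 35: $182,906 ← exceeds threshold

Week 35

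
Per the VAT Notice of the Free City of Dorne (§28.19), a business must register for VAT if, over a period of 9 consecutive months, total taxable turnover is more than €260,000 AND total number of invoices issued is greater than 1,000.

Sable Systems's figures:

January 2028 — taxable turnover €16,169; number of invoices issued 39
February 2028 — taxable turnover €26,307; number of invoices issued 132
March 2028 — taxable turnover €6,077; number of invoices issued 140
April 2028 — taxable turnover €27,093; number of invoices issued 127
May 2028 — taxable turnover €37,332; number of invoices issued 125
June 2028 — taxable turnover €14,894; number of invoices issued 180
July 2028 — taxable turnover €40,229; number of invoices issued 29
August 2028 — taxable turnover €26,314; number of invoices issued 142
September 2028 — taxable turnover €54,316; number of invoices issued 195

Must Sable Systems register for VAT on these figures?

Total taxable turnover: €16,169 + €26,307 + €6,077 + €27,093 + €37,332 + €14,894 + €40,229 + €26,314 + €54,316 = €248,731 (≤ €260,000).
Total number of invoices issued: 39 + 132 + 140 + 127 + 125 + 180 + 29 + 142 + 195 = 1,109 (> 1,000).
The test is 'and': the rule requires both, and at least one is not exceeded.

No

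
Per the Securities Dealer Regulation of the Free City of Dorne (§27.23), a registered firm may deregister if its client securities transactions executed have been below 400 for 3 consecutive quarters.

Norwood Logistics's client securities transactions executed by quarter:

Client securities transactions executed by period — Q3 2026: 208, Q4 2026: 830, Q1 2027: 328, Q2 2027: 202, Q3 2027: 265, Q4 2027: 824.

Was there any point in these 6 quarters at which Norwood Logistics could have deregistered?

Yes

Quarters below 400: Q3 2026, Q1 2027, Q2 2027, Q3 2027.
Longest run of consecutive quarters below the threshold: 3.
3 ≥ 3, so Norwood Logistics became eligible.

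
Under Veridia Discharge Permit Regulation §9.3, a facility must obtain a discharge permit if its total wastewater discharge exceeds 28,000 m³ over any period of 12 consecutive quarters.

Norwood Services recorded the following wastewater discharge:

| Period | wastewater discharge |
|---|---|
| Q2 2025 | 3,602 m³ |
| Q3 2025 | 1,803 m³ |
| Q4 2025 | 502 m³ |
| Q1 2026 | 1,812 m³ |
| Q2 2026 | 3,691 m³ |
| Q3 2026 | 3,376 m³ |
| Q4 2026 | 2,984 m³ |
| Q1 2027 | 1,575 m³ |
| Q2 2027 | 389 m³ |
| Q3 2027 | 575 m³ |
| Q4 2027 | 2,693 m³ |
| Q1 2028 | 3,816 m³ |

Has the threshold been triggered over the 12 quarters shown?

No

Total wastewater discharge: 3,602 m³ + 1,803 m³ + 502 m³ + 1,812 m³ + 3,691 m³ + 3,376 m³ + 2,984 m³ + 1,575 m³ + 389 m³ + 575 m³ + 2,693 m³ + 3,816 m³ = 26,818 m³.
26,818 m³ ≤ 28,000 m³, so the threshold is not exceeded.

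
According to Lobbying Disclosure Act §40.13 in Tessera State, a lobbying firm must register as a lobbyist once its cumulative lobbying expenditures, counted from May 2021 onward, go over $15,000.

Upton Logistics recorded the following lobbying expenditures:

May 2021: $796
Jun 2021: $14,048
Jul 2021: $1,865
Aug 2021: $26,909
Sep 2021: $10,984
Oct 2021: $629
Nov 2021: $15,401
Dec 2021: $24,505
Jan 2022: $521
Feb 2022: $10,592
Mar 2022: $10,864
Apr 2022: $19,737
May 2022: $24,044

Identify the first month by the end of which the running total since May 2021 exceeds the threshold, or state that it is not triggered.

Through May 2021: $796
Through Jun 2021: $14,844
Through Jul 2021: $16,709 ← exceeds threshold

Jul 2021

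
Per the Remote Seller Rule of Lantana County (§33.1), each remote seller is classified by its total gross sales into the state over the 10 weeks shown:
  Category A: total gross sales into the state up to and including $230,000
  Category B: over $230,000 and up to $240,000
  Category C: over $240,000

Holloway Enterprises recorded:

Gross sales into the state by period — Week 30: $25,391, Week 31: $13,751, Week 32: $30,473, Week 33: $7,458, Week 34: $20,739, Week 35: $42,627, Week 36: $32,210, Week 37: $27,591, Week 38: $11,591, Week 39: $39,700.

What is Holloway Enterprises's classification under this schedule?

Total gross sales into the state: $25,391 + $13,751 + $30,473 + $7,458 + $20,739 + $42,627 + $32,210 + $27,591 + $11,591 + $39,700 = $251,531.
$251,531 > $240,000, so Category C applies.

Category C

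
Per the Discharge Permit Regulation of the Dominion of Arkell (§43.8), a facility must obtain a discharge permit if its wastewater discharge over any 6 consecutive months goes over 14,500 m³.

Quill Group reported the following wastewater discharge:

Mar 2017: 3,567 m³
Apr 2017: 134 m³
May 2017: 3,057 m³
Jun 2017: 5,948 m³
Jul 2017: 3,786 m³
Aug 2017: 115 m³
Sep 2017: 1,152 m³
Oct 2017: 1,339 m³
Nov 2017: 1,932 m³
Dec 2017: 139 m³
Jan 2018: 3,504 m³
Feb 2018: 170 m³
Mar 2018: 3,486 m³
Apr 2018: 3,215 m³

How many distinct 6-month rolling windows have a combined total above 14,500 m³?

Mar 2017–Aug 2017: 3,567 m³ + 134 m³ + 3,057 m³ + 5,948 m³ + 3,786 m³ + 115 m³ = 16,607 m³ (over)
Apr 2017–Sep 2017: 134 m³ + 3,057 m³ + 5,948 m³ + 3,786 m³ + 115 m³ + 1,152 m³ = 14,192 m³ (under)
May 2017–Oct 2017: 3,057 m³ + 5,948 m³ + 3,786 m³ + 115 m³ + 1,152 m³ + 1,339 m³ = 15,397 m³ (over)
Jun 2017–Nov 2017: 5,948 m³ + 3,786 m³ + 115 m³ + 1,152 m³ + 1,339 m³ + 1,932 m³ = 14,272 m³ (under)
Jul 2017–Dec 2017: 3,786 m³ + 115 m³ + 1,152 m³ + 1,339 m³ + 1,932 m³ + 139 m³ = 8,463 m³ (under)
Aug 2017–Jan 2018: 115 m³ + 1,152 m³ + 1,339 m³ + 1,932 m³ + 139 m³ + 3,504 m³ = 8,181 m³ (under)
Sep 2017–Feb 2018: 1,152 m³ + 1,339 m³ + 1,932 m³ + 139 m³ + 3,504 m³ + 170 m³ = 8,236 m³ (under)
Oct 2017–Mar 2018: 1,339 m³ + 1,932 m³ + 139 m³ + 3,504 m³ + 170 m³ + 3,486 m³ = 10,570 m³ (under)
Nov 2017–Apr 2018: 1,932 m³ + 139 m³ + 3,504 m³ + 170 m³ + 3,486 m³ + 3,215 m³ = 12,446 m³ (under)
2 windows exceed the threshold.

2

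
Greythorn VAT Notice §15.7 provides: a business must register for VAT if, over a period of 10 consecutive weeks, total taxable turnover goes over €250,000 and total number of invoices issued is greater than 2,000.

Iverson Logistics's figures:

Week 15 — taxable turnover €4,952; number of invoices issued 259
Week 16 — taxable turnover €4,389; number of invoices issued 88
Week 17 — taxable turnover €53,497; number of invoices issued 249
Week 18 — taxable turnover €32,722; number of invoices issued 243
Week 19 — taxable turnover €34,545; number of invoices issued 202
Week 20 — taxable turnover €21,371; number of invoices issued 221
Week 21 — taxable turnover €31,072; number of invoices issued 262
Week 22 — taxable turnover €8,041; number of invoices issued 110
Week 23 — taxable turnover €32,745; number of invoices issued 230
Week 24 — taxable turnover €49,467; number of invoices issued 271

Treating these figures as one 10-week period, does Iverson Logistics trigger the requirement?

Yes

Total taxable turnover: €4,952 + €4,389 + €53,497 + €32,722 + €34,545 + €21,371 + €31,072 + €8,041 + €32,745 + €49,467 = €272,801 (> €250,000).
Total number of invoices issued: 259 + 88 + 249 + 243 + 202 + 221 + 262 + 110 + 230 + 271 = 2,135 (> 2,000).
The test is 'and': both thresholds are exceeded.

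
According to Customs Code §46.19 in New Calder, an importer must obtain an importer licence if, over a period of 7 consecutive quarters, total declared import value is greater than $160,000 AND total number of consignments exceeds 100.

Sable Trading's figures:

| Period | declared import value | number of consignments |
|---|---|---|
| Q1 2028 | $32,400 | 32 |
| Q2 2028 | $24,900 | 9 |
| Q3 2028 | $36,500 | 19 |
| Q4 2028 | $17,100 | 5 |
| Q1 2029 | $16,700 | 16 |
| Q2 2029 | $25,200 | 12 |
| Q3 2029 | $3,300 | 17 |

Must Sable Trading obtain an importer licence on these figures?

No

Total declared import value: $32,400 + $24,900 + $36,500 + $17,100 + $16,700 + $25,200 + $3,300 = $156,100 (≤ $160,000).
Total number of consignments: 32 + 9 + 19 + 5 + 16 + 12 + 17 = 110 (> 100).
The test is 'and': the rule requires both, and at least one is not exceeded.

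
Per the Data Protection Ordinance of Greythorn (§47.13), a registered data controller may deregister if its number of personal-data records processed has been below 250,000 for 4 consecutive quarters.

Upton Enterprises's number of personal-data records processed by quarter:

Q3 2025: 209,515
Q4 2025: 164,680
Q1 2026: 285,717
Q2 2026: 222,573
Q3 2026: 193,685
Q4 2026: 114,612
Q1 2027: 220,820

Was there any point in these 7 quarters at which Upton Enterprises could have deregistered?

Yes

Quarters below 250,000: Q3 2025, Q4 2025, Q2 2026, Q3 2026, Q4 2026, Q1 2027.
Longest run of consecutive quarters below the threshold: 4.
4 ≥ 4, so Upton Enterprises became eligible.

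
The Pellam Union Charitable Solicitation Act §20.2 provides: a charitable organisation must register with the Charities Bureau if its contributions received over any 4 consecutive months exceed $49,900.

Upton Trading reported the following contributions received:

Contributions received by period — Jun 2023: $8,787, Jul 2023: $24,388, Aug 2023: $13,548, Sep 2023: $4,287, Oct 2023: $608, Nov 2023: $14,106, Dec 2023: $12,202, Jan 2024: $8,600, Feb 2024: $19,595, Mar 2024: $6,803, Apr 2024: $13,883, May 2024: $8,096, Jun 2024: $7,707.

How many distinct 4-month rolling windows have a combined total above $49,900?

Jun 2023–Sep 2023: $8,787 + $24,388 + $13,548 + $4,287 = $51,010 (over)
Jul 2023–Oct 2023: $24,388 + $13,548 + $4,287 + $608 = $42,831 (under)
Aug 2023–Nov 2023: $13,548 + $4,287 + $608 + $14,106 = $32,549 (under)
Sep 2023–Dec 2023: $4,287 + $608 + $14,106 + $12,202 = $31,203 (under)
Oct 2023–Jan 2024: $608 + $14,106 + $12,202 + $8,600 = $35,516 (under)
Nov 2023–Feb 2024: $14,106 + $12,202 + $8,600 + $19,595 = $54,503 (over)
Dec 2023–Mar 2024: $12,202 + $8,600 + $19,595 + $6,803 = $47,200 (under)
Jan 2024–Apr 2024: $8,600 + $19,595 + $6,803 + $13,883 = $48,881 (under)
Feb 2024–May 2024: $19,595 + $6,803 + $13,883 + $8,096 = $48,377 (under)
Mar 2024–Jun 2024: $6,803 + $13,883 + $8,096 + $7,707 = $36,489 (under)
2 windows exceed the threshold.

2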